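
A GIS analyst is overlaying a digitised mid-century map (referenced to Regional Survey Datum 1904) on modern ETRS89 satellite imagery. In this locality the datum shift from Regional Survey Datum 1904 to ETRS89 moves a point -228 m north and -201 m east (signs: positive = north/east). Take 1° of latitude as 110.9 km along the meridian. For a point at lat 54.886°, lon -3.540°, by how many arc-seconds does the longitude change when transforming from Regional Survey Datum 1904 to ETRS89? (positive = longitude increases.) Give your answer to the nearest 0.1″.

Δλ = -11.3″

At latitude 54.886°, cos φ = 0.575205.
1° of longitude at this latitude = 110.9 × cos φ = 63.79 km, so Δλ = -201.0 / 63790.3 = -0.0031510° = -11.343″.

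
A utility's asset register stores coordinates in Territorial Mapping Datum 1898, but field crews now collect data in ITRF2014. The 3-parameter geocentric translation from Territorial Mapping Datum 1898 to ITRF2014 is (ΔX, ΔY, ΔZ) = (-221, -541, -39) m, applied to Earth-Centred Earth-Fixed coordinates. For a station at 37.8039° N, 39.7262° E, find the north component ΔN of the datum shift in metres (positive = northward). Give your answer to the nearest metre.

At φ = 37.8039°, λ = 39.7262°: sin φ = 0.612961, cos φ = 0.790113, sin λ = 0.639120, cos λ = 0.769107.
ΔN = −sin φ cos λ·ΔX − sin φ sin λ·ΔY + cos φ·ΔZ = −(0.612961)(0.769107)(-221) − (0.612961)(0.639120)(-541) + (0.790113)(-39) = 285.31 m.

ΔN = 285 m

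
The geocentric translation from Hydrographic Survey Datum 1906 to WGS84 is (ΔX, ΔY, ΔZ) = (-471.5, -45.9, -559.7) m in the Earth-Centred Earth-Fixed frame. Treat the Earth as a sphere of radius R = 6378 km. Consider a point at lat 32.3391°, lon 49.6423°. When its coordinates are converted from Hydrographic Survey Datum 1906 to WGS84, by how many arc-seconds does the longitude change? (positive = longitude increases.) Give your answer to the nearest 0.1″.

Δλ = 12.6″

sin φ = 0.534929, cos φ = 0.844897, sin λ = 0.762017, cos λ = 0.647558.
East component: ΔE = −sin λ·ΔX + cos λ·ΔY = −(0.762017)(-471.5) + (0.647558)(-45.9) = 329.57 m.
1° of latitude spans πR/180 = 111317 m; at latitude φ, 1° of longitude spans that × cos φ = 94051.5 m, so Δλ = 329.57 / 94051.5 × 3600 = 12.615″.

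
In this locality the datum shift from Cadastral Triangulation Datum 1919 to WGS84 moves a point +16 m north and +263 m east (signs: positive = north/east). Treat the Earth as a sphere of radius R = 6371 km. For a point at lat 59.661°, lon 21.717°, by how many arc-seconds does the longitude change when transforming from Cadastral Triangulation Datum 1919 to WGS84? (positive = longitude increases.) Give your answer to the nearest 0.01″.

At latitude 59.661°, cos φ = 0.505115.
One radian of longitude at latitude φ spans R cos φ, so Δλ = ΔE / (R cos φ) = 263.0 / (6371000 × 0.505115) = 8.1726e-05 rad = 16.857″.

Δλ = 16.86″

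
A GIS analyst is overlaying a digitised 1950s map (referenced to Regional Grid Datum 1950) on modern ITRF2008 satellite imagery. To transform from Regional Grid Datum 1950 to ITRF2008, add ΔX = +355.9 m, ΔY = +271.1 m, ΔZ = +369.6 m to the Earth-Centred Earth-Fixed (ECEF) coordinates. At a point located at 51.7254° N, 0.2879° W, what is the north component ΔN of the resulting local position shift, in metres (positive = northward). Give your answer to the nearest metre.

ΔN = -49 m

At φ = 51.7254°, λ = -0.2879°: sin φ = 0.785051, cos φ = 0.619431, sin λ = -0.005025, cos λ = 0.999987.
ΔN = −sin φ cos λ·ΔX − sin φ sin λ·ΔY + cos φ·ΔZ = −(0.785051)(0.999987)(355.9) − (0.785051)(-0.005025)(271.1) + (0.619431)(369.6) = -49.39 m.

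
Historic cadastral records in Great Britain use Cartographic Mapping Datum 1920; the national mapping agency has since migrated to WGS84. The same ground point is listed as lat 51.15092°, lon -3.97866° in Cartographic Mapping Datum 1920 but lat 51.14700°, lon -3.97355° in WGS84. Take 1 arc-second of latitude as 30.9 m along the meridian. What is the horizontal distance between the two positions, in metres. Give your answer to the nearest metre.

Δφ = 51.14700° − 51.15092° = -0.00392°; Δλ = -3.97355° − -3.97866° = +0.00511°.
1° of latitude = 3600 × 30.90 = 111240 m.
ΔN = Δφ × 111240 = -436.1 m; ΔE = Δλ × 111240 × cos(51.15092°) = +0.00511 × 111240 × 0.627271 = 356.6 m.
Distance = √(ΔE² + ΔN²) = √(356.6² + (-436.1)²) = 563.3 m.

563 m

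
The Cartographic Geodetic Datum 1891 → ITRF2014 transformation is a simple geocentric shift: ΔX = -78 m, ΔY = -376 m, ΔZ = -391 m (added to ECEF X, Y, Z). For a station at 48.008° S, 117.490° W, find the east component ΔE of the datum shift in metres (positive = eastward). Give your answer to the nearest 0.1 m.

ΔE = 104.4 m

At φ = -48.008°, λ = -117.490°: sin φ = -0.743238, cos φ = 0.669027, sin λ = -0.887091, cos λ = -0.461594.
ΔE = −sin λ·ΔX + cos λ·ΔY = −(-0.887091)·(-78) + (-0.461594)·(-376) = 104.37 m.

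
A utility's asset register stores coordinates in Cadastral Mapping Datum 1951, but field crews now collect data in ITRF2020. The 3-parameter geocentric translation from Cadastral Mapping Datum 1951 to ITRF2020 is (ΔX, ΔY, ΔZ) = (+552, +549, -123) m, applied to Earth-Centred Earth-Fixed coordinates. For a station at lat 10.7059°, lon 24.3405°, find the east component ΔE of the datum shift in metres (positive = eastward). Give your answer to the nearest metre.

At φ = 10.7059°, λ = 24.3405°: sin φ = 0.185768, cos φ = 0.982594, sin λ = 0.412158, cos λ = 0.911112.
ΔE = −sin λ·ΔX + cos λ·ΔY = −(0.412158)·(552) + (0.911112)·(549) = 272.69 m.

ΔE = 273 m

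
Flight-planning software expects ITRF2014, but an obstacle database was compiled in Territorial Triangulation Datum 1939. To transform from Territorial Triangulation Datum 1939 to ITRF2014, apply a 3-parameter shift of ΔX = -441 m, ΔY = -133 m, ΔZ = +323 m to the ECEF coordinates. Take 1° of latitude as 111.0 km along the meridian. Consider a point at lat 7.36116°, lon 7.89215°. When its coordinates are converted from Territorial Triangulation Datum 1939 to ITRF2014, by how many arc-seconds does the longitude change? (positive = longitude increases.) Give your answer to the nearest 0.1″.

Δλ = -2.3″

sin φ = 0.128123, cos φ = 0.991758, sin λ = 0.137309, cos λ = 0.990528.
East component: ΔE = −sin λ·ΔX + cos λ·ΔY = −(0.137309)(-441) + (0.990528)(-133) = -71.19 m.
1° of latitude spans 111000 m; at latitude φ, 1° of longitude spans that × cos φ = 110085.2 m, so Δλ = -71.19 / 110085.2 × 3600 = -2.328″.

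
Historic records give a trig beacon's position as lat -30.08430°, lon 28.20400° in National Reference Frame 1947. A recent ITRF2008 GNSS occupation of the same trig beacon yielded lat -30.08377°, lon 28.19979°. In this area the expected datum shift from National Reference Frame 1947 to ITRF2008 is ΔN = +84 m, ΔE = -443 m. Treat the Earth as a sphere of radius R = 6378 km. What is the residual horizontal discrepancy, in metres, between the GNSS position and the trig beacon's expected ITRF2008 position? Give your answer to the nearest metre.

Observed coordinate differences: Δφ = +0.00053°, Δλ = -0.00421°.
Converting to metres (1° lat = 111317 m, cos φ = 0.865289): observed ΔN = 59.0 m, observed ΔE = -405.5 m.
Subtracting the expected shift leaves a residual of 59.0 − (84) = -25.0 m north and -405.5 − (-443) = 37.5 m east.
Residual distance = √((-25.0)² + 37.5²) = 45.1 m.

45 m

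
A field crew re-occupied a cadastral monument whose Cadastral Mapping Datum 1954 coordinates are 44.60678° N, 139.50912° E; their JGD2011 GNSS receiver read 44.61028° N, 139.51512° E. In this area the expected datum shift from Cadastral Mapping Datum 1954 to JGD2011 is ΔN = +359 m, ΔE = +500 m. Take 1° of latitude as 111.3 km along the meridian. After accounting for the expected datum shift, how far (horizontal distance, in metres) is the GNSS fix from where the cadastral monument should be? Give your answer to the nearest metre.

39 m

Observed coordinate differences: Δφ = +0.00350°, Δλ = +0.00600°.
Converting to metres (1° lat = 111300 m, cos φ = 0.711943): observed ΔN = 389.6 m, observed ΔE = 475.4 m.
Subtracting the expected shift leaves a residual of 389.6 − (359) = 30.6 m north and 475.4 − (500) = -24.6 m east.
Residual distance = √(30.6² + (-24.6)²) = 39.2 m.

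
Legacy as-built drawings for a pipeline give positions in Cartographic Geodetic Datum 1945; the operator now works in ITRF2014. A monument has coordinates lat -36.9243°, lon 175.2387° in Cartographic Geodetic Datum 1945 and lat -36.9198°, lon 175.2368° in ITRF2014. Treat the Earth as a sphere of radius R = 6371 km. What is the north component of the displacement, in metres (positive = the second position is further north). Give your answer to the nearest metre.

Δφ = -36.9198° − -36.9243° = +0.0045°; Δλ = 175.2368° − 175.2387° = -0.0019°.
1° along a meridian = πR/180 = 111195 m.
ΔN = Δφ × 111195 = 500.4 m; ΔE = Δλ × 111195 × cos(-36.9243°) = -0.0019 × 111195 × 0.799430 = -168.9 m.

ΔN = 500 m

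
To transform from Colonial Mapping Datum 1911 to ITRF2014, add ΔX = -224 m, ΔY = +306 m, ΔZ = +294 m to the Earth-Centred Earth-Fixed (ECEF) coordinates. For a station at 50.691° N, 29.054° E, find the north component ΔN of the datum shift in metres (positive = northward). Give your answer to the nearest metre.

ΔN = 223 m

The local north axis is (−sin φ cos λ, −sin φ sin λ, cos φ), giving ΔN = 151.508 − 114.981 + 186.250 = 222.78 m.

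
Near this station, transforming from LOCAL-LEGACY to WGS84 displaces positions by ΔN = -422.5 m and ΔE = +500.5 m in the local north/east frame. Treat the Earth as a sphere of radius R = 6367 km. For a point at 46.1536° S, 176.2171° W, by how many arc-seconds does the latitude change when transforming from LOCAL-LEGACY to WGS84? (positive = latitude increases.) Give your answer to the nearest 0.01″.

Δφ = -13.69″

On a sphere of radius R, 1 rad of latitude = R, so Δφ = ΔN / R = -422.5 / 6367000 = -6.6358e-05 rad = -13.687″.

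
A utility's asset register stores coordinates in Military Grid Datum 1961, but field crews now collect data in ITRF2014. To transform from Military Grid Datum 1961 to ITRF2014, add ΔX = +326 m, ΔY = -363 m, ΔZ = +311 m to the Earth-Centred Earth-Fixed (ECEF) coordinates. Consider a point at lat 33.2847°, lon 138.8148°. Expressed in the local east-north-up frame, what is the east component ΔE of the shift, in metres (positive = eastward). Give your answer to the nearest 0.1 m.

The local east axis at (φ, λ) is (−sin λ, cos λ, 0), so ΔE = −sin(138.8148°)·326 + cos(138.8148°)·(-363) = 58.52 m.

ΔE = 58.5 m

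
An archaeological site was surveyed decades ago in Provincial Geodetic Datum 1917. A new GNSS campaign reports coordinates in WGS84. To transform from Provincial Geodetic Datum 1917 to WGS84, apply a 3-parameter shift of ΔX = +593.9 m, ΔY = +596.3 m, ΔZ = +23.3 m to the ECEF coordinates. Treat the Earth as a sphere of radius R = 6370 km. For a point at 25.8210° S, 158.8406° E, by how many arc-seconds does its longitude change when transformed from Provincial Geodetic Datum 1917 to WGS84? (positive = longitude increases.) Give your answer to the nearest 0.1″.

sin φ = -0.435561, cos φ = 0.900159, sin λ = 0.360964, cos λ = -0.932580.
East component: ΔE = −sin λ·ΔX + cos λ·ΔY = −(0.360964)(593.9) + (-0.932580)(596.3) = -770.47 m.
1° of latitude spans πR/180 = 111177 m; at latitude φ, 1° of longitude spans that × cos φ = 100077.4 m, so Δλ = -770.47 / 100077.4 × 3600 = -27.716″.

Δλ = -27.7″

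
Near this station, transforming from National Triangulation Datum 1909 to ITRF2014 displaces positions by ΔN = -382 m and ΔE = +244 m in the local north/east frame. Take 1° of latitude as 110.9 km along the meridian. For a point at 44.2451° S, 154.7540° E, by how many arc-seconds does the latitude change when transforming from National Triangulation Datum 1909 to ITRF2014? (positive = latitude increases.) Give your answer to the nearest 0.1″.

Δφ = -12.4″

1° of latitude = 110.9 km, so Δφ = -382.0 / 110900 = -0.0034445° = -12.400″.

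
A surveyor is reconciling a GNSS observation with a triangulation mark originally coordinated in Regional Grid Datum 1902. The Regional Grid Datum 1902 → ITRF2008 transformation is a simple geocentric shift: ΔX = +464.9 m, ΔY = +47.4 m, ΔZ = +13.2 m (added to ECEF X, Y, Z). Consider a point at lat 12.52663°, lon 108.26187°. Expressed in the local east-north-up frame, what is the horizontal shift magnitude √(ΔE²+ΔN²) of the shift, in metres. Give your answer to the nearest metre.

458 m

The local east axis at (φ, λ) is (−sin λ, cos λ, 0), so ΔE = −sin(108.26187°)·464.9 + cos(108.26187°)·47.4 = -456.34 m.
The local north axis is (−sin φ cos λ, −sin φ sin λ, cos φ), giving ΔN = 31.597 − 9.763 + 12.886 = 34.72 m.
Horizontal magnitude = √(ΔE² + ΔN²) = √((-456.34)² + 34.72²) = 457.66 m.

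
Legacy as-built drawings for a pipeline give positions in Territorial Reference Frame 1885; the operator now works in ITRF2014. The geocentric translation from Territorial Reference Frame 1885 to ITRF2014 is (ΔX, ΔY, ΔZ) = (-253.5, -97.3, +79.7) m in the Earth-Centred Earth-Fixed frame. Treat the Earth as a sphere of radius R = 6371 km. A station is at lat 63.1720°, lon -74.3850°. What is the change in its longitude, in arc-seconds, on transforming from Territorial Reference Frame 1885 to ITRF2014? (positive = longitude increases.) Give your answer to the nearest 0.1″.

Δλ = -19.4″

sin φ = 0.892365, cos φ = 0.451314, sin λ = -0.963092, cos λ = 0.269172.
East component: ΔE = −sin λ·ΔX + cos λ·ΔY = −(-0.963092)(-253.5) + (0.269172)(-97.3) = -270.33 m.
1° of latitude spans πR/180 = 111195 m; at latitude φ, 1° of longitude spans that × cos φ = 50183.8 m, so Δλ = -270.33 / 50183.8 × 3600 = -19.393″.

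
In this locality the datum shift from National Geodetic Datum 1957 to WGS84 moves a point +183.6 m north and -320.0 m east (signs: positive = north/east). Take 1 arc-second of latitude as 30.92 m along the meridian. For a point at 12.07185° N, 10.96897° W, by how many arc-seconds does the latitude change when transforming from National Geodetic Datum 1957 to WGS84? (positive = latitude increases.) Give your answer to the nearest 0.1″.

Δφ = 5.9″

1″ of latitude = 30.92 m, so Δφ = 183.6 / 30.92 = 5.938″.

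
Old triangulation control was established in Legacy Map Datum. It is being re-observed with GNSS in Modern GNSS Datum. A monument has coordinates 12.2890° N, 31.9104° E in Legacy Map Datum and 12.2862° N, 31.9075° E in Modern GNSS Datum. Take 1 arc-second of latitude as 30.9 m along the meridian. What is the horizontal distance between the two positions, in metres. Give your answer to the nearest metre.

Δφ = 12.2862° − 12.2890° = -0.0028°; Δλ = 31.9075° − 31.9104° = -0.0029°.
1° of latitude = 3600 × 30.90 = 111240 m.
ΔN = Δφ × 111240 = -311.5 m; ΔE = Δλ × 111240 × cos(12.2890°) = -0.0029 × 111240 × 0.977086 = -315.2 m.
Distance = √(ΔE² + ΔN²) = √((-315.2)² + (-311.5)²) = 443.1 m.

443 m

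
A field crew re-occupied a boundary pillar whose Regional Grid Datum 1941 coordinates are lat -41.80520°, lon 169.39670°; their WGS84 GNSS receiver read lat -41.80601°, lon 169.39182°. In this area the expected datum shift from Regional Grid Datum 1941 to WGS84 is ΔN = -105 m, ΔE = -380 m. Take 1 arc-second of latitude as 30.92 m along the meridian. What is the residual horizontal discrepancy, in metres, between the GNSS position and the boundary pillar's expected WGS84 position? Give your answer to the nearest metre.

29 m

Observed coordinate differences: Δφ = -0.00081°, Δλ = -0.00488°.
Converting to metres (1° lat = 111312 m, cos φ = 0.745416): observed ΔN = -90.2 m, observed ΔE = -404.9 m.
Subtracting the expected shift leaves a residual of -90.2 − (-105) = 14.8 m north and -404.9 − (-380) = -24.9 m east.
Residual distance = √(14.8² + (-24.9)²) = 29.0 m.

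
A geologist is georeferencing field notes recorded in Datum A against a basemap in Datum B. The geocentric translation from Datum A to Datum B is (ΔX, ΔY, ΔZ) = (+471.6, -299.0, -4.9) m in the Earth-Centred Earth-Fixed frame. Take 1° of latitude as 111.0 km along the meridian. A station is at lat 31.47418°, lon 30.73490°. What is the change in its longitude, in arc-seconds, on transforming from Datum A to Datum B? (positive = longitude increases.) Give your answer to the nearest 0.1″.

sin φ = 0.522114, cos φ = 0.852876, sin λ = 0.511067, cos λ = 0.859541.
East component: ΔE = −sin λ·ΔX + cos λ·ΔY = −(0.511067)(471.6) + (0.859541)(-299.0) = -498.02 m.
1° of latitude spans 111000 m; at latitude φ, 1° of longitude spans that × cos φ = 94669.2 m, so Δλ = -498.02 / 94669.2 × 3600 = -18.938″.

Δλ = -18.9″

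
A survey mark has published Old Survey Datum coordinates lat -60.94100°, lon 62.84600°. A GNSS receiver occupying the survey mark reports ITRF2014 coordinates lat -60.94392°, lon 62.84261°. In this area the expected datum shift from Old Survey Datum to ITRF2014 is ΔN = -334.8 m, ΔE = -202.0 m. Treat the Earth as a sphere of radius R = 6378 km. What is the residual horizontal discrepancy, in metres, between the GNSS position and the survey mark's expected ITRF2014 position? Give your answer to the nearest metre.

Observed coordinate differences: Δφ = -0.00292°, Δλ = -0.00339°.
Converting to metres (1° lat = 111317 m, cos φ = 0.485710): observed ΔN = -325.0 m, observed ΔE = -183.3 m.
Subtracting the expected shift leaves a residual of -325.0 − (-334.8) = 9.8 m north and -183.3 − (-202.0) = 18.7 m east.
Residual distance = √(9.8² + 18.7²) = 21.1 m.

21 m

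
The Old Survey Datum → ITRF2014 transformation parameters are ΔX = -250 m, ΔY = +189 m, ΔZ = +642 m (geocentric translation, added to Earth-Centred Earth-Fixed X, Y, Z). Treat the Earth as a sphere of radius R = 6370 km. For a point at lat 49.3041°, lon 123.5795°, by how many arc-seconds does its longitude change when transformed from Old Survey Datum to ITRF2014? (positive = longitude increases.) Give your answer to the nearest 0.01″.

Δλ = 5.15″

sin φ = 0.758181, cos φ = 0.652044, sin λ = 0.833119, cos λ = -0.553094.
East component: ΔE = −sin λ·ΔX + cos λ·ΔY = −(0.833119)(-250) + (-0.553094)(189) = 103.75 m.
1° of latitude spans πR/180 = 111177 m; at latitude φ, 1° of longitude spans that × cos φ = 72492.6 m, so Δλ = 103.75 / 72492.6 × 3600 = 5.152″.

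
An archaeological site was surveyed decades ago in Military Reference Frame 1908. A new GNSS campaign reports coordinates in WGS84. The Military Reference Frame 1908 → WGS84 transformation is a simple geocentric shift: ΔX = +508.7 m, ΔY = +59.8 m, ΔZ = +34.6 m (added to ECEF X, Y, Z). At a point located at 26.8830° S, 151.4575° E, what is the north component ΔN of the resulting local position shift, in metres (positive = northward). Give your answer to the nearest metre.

ΔN = -158 m

At φ = -26.8830°, λ = 151.4575°: sin φ = -0.452170, cos φ = 0.891932, sin λ = 0.477811, cos λ = -0.878463.
ΔN = −sin φ cos λ·ΔX − sin φ sin λ·ΔY + cos φ·ΔZ = −(-0.452170)(-0.878463)(508.7) − (-0.452170)(0.477811)(59.8) + (0.891932)(34.6) = -158.28 m.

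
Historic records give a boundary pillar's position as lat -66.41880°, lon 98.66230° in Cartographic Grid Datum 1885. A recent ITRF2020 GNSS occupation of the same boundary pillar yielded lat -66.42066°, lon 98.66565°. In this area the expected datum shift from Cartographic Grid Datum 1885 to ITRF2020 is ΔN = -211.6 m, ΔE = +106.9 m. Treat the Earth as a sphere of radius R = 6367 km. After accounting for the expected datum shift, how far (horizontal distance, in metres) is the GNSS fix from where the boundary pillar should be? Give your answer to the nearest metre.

42 m

Observed coordinate differences: Δφ = -0.00186°, Δλ = +0.00335°.
Converting to metres (1° lat = 111125 m, cos φ = 0.400048): observed ΔN = -206.7 m, observed ΔE = 148.9 m.
Subtracting the expected shift leaves a residual of -206.7 − (-211.6) = 4.9 m north and 148.9 − (106.9) = 42.0 m east.
Residual distance = √(4.9² + 42.0²) = 42.3 m.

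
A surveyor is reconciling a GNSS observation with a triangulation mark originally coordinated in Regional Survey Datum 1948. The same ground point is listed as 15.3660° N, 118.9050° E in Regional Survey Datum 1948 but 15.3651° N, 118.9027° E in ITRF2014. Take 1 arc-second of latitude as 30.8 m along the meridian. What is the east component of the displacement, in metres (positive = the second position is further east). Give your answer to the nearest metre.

ΔE = -246 m

Δφ = 15.3651° − 15.3660° = -0.0009°; Δλ = 118.9027° − 118.9050° = -0.0023°.
1° of latitude = 3600 × 30.80 = 110880 m.
ΔN = Δφ × 110880 = -99.8 m; ΔE = Δλ × 110880 × cos(15.3660°) = -0.0023 × 110880 × 0.964253 = -245.9 m.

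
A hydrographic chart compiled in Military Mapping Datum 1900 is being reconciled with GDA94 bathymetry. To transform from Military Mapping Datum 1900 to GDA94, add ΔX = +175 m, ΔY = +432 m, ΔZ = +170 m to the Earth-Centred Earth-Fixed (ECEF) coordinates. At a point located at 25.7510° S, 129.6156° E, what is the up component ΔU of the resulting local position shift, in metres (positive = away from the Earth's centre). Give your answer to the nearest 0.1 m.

ΔU = 125.4 m

The local up (radial) axis is (cos φ cos λ, cos φ sin λ, sin φ), giving ΔU = -100.504 + 299.738 − 73.858 = 125.38 m.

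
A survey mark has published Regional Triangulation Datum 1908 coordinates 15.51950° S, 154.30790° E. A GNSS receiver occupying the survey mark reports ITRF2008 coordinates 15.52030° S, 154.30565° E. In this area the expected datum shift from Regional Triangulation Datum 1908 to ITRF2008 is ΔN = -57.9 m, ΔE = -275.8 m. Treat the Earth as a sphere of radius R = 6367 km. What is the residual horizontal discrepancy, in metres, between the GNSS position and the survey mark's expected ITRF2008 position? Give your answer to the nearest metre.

47 m

Observed coordinate differences: Δφ = -0.00080°, Δλ = -0.00225°.
Converting to metres (1° lat = 111125 m, cos φ = 0.963539): observed ΔN = -88.9 m, observed ΔE = -240.9 m.
Subtracting the expected shift leaves a residual of -88.9 − (-57.9) = -31.0 m north and -240.9 − (-275.8) = 34.9 m east.
Residual distance = √((-31.0)² + 34.9²) = 46.7 m.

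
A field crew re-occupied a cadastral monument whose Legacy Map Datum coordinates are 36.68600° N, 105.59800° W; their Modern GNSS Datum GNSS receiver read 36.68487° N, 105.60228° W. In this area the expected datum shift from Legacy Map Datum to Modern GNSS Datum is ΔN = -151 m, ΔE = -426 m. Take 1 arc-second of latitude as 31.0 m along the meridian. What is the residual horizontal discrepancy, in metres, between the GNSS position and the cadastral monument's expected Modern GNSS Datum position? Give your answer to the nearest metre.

50 m

Observed coordinate differences: Δφ = -0.00113°, Δλ = -0.00428°.
Converting to metres (1° lat = 111600 m, cos φ = 0.801922): observed ΔN = -126.1 m, observed ΔE = -383.0 m.
Subtracting the expected shift leaves a residual of -126.1 − (-151) = 24.9 m north and -383.0 − (-426) = 43.0 m east.
Residual distance = √(24.9² + 43.0²) = 49.7 m.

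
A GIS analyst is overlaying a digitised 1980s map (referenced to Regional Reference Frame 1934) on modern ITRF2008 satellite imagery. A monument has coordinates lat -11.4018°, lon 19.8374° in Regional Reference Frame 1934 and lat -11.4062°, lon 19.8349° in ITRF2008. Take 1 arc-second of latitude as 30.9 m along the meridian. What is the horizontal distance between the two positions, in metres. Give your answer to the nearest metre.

560 m

Δφ = -11.4062° − -11.4018° = -0.0044°; Δλ = 19.8349° − 19.8374° = -0.0025°.
1° of latitude = 3600 × 30.90 = 111240 m.
ΔN = Δφ × 111240 = -489.5 m; ΔE = Δλ × 111240 × cos(-11.4018°) = -0.0025 × 111240 × 0.980265 = -272.6 m.
Distance = √(ΔE² + ΔN²) = √((-272.6)² + (-489.5)²) = 560.3 m.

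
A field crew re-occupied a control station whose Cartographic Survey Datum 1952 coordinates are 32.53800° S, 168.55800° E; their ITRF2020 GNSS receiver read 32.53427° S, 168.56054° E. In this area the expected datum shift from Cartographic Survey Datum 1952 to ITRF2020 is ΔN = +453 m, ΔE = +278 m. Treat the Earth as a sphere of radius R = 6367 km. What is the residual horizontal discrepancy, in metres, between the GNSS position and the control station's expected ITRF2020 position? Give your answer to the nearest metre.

Observed coordinate differences: Δφ = +0.00373°, Δλ = +0.00254°.
Converting to metres (1° lat = 111125 m, cos φ = 0.843035): observed ΔN = 414.5 m, observed ΔE = 238.0 m.
Subtracting the expected shift leaves a residual of 414.5 − (453) = -38.5 m north and 238.0 − (278) = -40.0 m east.
Residual distance = √((-38.5)² + (-40.0)²) = 55.6 m.

56 m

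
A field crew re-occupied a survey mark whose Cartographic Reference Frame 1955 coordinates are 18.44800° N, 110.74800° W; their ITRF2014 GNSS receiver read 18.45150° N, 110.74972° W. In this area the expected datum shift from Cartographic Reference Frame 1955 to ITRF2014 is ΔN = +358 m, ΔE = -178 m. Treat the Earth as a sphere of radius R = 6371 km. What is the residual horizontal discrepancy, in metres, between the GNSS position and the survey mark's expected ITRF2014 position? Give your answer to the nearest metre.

Observed coordinate differences: Δφ = +0.00350°, Δλ = -0.00172°.
Converting to metres (1° lat = 111195 m, cos φ = 0.948611): observed ΔN = 389.2 m, observed ΔE = -181.4 m.
Subtracting the expected shift leaves a residual of 389.2 − (358) = 31.2 m north and -181.4 − (-178) = -3.4 m east.
Residual distance = √(31.2² + (-3.4)²) = 31.4 m.

31 m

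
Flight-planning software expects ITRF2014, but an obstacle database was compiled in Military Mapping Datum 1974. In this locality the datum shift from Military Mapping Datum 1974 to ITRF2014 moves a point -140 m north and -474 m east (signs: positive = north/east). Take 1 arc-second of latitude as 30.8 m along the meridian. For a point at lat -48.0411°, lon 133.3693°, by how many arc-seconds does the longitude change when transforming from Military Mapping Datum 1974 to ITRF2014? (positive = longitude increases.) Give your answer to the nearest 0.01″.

Δλ = -23.02″

At latitude -48.0411°, cos φ = 0.668597.
1″ of longitude at this latitude = 30.80 × cos φ = 20.5928 m, so Δλ = -474.0 / 20.5928 = -23.018″.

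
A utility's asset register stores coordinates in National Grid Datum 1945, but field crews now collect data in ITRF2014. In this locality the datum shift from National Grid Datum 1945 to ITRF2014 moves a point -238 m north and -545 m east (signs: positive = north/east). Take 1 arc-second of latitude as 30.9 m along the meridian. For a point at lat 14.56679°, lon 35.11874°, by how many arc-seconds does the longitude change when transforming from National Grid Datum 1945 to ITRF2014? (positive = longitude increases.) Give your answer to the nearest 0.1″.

Δλ = -18.2″

At latitude 14.56679°, cos φ = 0.967855.
1″ of longitude at this latitude = 30.90 × cos φ = 29.9067 m, so Δλ = -545.0 / 29.9067 = -18.223″.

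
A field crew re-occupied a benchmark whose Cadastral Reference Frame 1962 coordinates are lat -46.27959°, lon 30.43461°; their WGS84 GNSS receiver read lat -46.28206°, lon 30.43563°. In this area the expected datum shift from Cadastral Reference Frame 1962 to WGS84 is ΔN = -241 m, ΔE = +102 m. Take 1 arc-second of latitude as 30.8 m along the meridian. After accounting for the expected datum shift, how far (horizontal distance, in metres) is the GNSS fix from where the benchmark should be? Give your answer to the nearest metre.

41 m

Observed coordinate differences: Δφ = -0.00247°, Δλ = +0.00102°.
Converting to metres (1° lat = 110880 m, cos φ = 0.691140): observed ΔN = -273.9 m, observed ΔE = 78.2 m.
Subtracting the expected shift leaves a residual of -273.9 − (-241) = -32.9 m north and 78.2 − (102) = -23.8 m east.
Residual distance = √((-32.9)² + (-23.8)²) = 40.6 m.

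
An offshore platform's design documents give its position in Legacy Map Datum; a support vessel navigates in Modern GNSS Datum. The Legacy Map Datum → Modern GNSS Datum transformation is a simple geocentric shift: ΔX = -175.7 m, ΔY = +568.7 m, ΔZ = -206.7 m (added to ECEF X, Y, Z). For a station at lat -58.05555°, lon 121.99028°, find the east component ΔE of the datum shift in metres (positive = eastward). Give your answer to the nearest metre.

ΔE = -152 m

The local east axis at (φ, λ) is (−sin λ, cos λ, 0), so ΔE = −sin(121.99028°)·(-175.7) + cos(121.99028°)·568.7 = -152.27 m.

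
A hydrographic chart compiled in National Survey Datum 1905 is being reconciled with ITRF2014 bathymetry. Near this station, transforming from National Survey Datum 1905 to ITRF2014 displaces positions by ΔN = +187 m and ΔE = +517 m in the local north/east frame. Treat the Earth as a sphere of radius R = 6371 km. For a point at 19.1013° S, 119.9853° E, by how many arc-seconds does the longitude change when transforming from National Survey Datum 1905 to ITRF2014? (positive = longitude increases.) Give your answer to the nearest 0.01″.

Δλ = 17.71″

At latitude -19.1013°, cos φ = 0.944941.
One radian of longitude at latitude φ spans R cos φ, so Δλ = ΔE / (R cos φ) = 517.0 / (6371000 × 0.944941) = 8.5877e-05 rad = 17.713″.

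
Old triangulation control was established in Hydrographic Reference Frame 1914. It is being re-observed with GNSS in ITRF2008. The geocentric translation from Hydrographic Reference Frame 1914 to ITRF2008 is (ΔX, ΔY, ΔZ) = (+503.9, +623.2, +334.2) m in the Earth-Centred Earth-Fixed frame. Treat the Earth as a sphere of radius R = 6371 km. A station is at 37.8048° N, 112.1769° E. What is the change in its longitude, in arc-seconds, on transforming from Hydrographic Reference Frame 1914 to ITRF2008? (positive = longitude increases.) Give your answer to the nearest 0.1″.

Δλ = -28.8″

sin φ = 0.612973, cos φ = 0.790104, sin λ = 0.926023, cos λ = -0.377467.
East component: ΔE = −sin λ·ΔX + cos λ·ΔY = −(0.926023)(503.9) + (-0.377467)(623.2) = -701.86 m.
1° of latitude spans πR/180 = 111195 m; at latitude φ, 1° of longitude spans that × cos φ = 87855.5 m, so Δλ = -701.86 / 87855.5 × 3600 = -28.760″.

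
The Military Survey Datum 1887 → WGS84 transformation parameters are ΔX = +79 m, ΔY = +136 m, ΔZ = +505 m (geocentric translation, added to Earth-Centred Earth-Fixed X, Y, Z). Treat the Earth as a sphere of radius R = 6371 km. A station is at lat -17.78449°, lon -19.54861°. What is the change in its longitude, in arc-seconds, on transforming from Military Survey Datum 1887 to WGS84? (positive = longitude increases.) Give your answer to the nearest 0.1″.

Δλ = 5.3″

sin φ = -0.305438, cos φ = 0.952212, sin λ = -0.334606, cos λ = 0.942358.
East component: ΔE = −sin λ·ΔX + cos λ·ΔY = −(-0.334606)(79) + (0.942358)(136) = 154.59 m.
1° of latitude spans πR/180 = 111195 m; at latitude φ, 1° of longitude spans that × cos φ = 105881.2 m, so Δλ = 154.59 / 105881.2 × 3600 = 5.256″.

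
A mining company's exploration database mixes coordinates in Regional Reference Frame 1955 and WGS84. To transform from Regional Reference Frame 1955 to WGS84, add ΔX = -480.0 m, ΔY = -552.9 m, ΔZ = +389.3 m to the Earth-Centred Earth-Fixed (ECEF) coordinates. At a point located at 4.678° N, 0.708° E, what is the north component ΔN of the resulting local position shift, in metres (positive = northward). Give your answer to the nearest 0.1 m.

ΔN = 427.7 m

At φ = 4.678°, λ = 0.708°: sin φ = 0.081556, cos φ = 0.996669, sin λ = 0.012357, cos λ = 0.999924.
ΔN = −sin φ cos λ·ΔX − sin φ sin λ·ΔY + cos φ·ΔZ = −(0.081556)(0.999924)(-480.0) − (0.081556)(0.012357)(-552.9) + (0.996669)(389.3) = 427.70 m.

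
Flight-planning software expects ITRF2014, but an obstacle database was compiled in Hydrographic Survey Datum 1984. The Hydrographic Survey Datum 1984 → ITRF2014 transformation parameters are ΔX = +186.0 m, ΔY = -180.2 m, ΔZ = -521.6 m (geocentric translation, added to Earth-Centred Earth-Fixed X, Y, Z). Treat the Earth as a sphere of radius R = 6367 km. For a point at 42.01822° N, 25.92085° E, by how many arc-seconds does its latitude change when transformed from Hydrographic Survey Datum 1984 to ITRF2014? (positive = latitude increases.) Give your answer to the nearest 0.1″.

Δφ = -14.5″

sin φ = 0.669367, cos φ = 0.742932, sin λ = 0.437129, cos λ = 0.899399.
North component: ΔN = −sin φ cos λ·ΔX − sin φ sin λ·ΔY + cos φ·ΔZ = −(0.669367)(0.899399)(186.0) − (0.669367)(0.437129)(-180.2) + (0.742932)(-521.6) = -446.76 m.
1° of latitude spans πR/180 = 111125 m, so Δφ = -446.76 / 111125 × 3600 = -14.473″.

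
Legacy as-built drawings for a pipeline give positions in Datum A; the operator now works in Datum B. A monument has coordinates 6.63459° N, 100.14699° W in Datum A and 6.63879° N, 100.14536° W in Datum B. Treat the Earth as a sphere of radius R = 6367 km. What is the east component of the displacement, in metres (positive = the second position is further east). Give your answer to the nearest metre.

ΔE = 180 m

Δφ = 6.63879° − 6.63459° = +0.00420°; Δλ = -100.14536° − -100.14699° = +0.00163°.
1° along a meridian = πR/180 = 111125 m.
ΔN = Δφ × 111125 = 466.7 m; ΔE = Δλ × 111125 × cos(6.63459°) = +0.00163 × 111125 × 0.993303 = 179.9 m.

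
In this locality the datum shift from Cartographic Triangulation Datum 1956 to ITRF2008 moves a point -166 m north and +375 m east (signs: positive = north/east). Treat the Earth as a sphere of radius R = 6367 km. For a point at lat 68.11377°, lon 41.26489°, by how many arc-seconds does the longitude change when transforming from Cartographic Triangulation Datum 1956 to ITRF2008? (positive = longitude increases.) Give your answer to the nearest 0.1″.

At latitude 68.11377°, cos φ = 0.372765.
One radian of longitude at latitude φ spans R cos φ, so Δλ = ΔE / (R cos φ) = 375.0 / (6367000 × 0.372765) = 1.5800e-04 rad = 32.590″.

Δλ = 32.6″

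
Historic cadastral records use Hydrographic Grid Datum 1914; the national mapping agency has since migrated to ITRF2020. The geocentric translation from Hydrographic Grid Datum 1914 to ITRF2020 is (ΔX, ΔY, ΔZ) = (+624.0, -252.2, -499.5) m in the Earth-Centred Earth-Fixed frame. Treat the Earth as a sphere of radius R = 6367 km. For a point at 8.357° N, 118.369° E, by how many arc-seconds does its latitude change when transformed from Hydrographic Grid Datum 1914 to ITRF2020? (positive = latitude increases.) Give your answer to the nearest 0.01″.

sin φ = 0.145341, cos φ = 0.989382, sin λ = 0.879906, cos λ = -0.475148.
North component: ΔN = −sin φ cos λ·ΔX − sin φ sin λ·ΔY + cos φ·ΔZ = −(0.145341)(-0.475148)(624.0) − (0.145341)(0.879906)(-252.2) + (0.989382)(-499.5) = -418.85 m.
1° of latitude spans πR/180 = 111125 m, so Δφ = -418.85 / 111125 × 3600 = -13.569″.

Δφ = -13.57″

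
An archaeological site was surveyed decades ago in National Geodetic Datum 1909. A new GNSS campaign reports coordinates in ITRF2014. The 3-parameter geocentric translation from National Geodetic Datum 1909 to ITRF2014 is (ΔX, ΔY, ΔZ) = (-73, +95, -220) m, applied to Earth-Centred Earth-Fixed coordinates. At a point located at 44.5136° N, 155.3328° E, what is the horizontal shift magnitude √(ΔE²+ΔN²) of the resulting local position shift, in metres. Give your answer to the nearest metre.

At φ = 44.5136°, λ = 155.3328°: sin φ = 0.701079, cos φ = 0.713084, sin λ = 0.417347, cos λ = -0.908747.
ΔE = −sin λ·ΔX + cos λ·ΔY = −(0.417347)·(-73) + (-0.908747)·(95) = -55.86 m.
ΔN = −sin φ cos λ·ΔX − sin φ sin λ·ΔY + cos φ·ΔZ = −(0.701079)(-0.908747)(-73) − (0.701079)(0.417347)(95) + (0.713084)(-220) = -231.18 m.
Horizontal magnitude = √(ΔE² + ΔN²) = √((-55.86)² + (-231.18)²) = 237.84 m.

238 m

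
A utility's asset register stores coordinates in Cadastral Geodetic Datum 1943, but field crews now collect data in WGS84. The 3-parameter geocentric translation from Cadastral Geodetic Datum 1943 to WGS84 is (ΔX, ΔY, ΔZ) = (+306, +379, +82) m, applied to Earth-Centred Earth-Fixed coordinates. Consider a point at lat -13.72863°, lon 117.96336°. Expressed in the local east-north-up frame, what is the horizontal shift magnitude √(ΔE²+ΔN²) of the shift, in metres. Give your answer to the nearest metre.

465 m

At φ = -13.72863°, λ = 117.96336°: sin φ = -0.237324, cos φ = 0.971431, sin λ = 0.883248, cos λ = -0.468907.
ΔE = −sin λ·ΔX + cos λ·ΔY = −(0.883248)·(306) + (-0.468907)·(379) = -447.99 m.
ΔN = −sin φ cos λ·ΔX − sin φ sin λ·ΔY + cos φ·ΔZ = −(-0.237324)(-0.468907)(306) − (-0.237324)(0.883248)(379) + (0.971431)(82) = 125.05 m.
Horizontal magnitude = √(ΔE² + ΔN²) = √((-447.99)² + 125.05²) = 465.11 m.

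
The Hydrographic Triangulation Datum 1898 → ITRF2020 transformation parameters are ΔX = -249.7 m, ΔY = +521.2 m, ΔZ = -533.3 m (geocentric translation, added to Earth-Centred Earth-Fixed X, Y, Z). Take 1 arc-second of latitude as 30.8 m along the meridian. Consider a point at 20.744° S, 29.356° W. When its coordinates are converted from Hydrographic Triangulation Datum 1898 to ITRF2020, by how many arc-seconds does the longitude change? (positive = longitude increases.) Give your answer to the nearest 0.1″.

Δλ = 11.5″

sin φ = -0.354193, cos φ = 0.935172, sin λ = -0.490235, cos λ = 0.871591.
East component: ΔE = −sin λ·ΔX + cos λ·ΔY = −(-0.490235)(-249.7) + (0.871591)(521.2) = 331.86 m.
1° of latitude spans 3600 × 30.80 = 110880 m; at latitude φ, 1° of longitude spans that × cos φ = 103691.9 m, so Δλ = 331.86 / 103691.9 × 3600 = 11.522″.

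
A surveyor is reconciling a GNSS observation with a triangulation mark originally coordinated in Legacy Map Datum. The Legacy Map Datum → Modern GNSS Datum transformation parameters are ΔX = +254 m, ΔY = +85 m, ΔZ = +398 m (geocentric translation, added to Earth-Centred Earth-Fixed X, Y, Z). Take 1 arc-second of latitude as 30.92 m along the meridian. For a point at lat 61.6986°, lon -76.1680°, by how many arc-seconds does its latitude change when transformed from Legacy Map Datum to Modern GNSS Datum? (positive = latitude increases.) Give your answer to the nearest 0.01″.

Δφ = 6.72″

sin φ = 0.880466, cos φ = 0.474110, sin λ = -0.971001, cos λ = 0.239076.
North component: ΔN = −sin φ cos λ·ΔX − sin φ sin λ·ΔY + cos φ·ΔZ = −(0.880466)(0.239076)(254) − (0.880466)(-0.971001)(85) + (0.474110)(398) = 207.90 m.
1° of latitude spans 3600 × 30.92 = 111312 m, so Δφ = 207.90 / 111312 × 3600 = 6.724″.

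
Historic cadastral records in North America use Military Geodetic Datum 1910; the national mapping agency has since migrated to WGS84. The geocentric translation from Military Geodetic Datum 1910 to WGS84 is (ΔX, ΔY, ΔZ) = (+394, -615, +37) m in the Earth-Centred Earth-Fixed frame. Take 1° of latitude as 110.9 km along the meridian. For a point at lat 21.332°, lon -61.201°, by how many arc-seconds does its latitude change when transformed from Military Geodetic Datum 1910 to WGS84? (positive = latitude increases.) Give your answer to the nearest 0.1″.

sin φ = 0.363772, cos φ = 0.931488, sin λ = -0.876315, cos λ = 0.481738.
North component: ΔN = −sin φ cos λ·ΔX − sin φ sin λ·ΔY + cos φ·ΔZ = −(0.363772)(0.481738)(394) − (0.363772)(-0.876315)(-615) + (0.931488)(37) = -230.63 m.
1° of latitude spans 110900 m, so Δφ = -230.63 / 110900 × 3600 = -7.487″.

Δφ = -7.5″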